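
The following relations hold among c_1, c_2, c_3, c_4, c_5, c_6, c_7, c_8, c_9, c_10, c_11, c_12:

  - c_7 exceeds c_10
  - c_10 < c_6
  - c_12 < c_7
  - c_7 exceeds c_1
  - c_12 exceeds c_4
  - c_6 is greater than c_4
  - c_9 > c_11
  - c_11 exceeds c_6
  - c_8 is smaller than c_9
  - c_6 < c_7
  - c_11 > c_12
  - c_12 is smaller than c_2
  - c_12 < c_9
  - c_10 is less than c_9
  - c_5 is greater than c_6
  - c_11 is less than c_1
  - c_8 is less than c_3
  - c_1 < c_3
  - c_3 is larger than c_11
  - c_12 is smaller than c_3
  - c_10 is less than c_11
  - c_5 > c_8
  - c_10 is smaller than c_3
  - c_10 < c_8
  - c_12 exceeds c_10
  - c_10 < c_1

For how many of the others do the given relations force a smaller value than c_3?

7

From c_3 the given relations immediately reach c_10, c_8, c_12, c_11, c_1.
From those, c_4, c_6 — 7 in total.
Nothing else is reachable below c_3; 7 in all.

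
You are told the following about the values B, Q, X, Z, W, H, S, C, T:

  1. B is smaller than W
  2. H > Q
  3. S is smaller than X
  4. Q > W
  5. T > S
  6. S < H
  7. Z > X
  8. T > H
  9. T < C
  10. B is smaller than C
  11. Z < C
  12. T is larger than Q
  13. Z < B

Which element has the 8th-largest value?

The consecutive relations fix a unique order: S < X < Z < B < W < Q < H < T < C.
Counting 8 from the largest end gives X.

X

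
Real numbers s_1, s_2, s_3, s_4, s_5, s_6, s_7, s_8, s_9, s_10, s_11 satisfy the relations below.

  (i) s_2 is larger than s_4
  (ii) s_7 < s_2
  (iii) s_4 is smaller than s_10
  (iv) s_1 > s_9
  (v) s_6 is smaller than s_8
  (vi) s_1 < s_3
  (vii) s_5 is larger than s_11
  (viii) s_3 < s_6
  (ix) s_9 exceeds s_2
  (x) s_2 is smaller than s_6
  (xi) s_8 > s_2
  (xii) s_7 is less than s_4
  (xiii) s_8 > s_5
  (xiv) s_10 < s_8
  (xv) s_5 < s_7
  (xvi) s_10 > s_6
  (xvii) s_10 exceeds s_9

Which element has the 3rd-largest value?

s_6

Piecing the relations together gives one ordering: s_11 < s_5 < s_7 < s_4 < s_2 < s_9 < s_1 < s_3 < s_6 < s_10 < s_8.
Counting 3 from the largest end gives s_6.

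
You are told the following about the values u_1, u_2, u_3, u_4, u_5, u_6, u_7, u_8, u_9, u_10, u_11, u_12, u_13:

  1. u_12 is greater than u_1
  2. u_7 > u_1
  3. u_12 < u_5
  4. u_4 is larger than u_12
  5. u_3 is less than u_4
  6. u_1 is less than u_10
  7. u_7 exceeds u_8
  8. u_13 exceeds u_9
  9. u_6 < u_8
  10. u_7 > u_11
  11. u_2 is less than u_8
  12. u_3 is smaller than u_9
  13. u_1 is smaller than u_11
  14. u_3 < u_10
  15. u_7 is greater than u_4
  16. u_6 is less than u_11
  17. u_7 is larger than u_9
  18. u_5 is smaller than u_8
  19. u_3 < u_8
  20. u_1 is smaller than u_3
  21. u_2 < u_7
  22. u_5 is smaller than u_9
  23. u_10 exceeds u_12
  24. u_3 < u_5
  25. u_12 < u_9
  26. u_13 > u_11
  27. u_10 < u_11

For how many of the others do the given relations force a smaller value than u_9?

Directly below u_9: u_3, u_12, u_5.
One step further: u_1 (4 so far).
No other element is forced below u_9 by the given relations, so the count is 4.

4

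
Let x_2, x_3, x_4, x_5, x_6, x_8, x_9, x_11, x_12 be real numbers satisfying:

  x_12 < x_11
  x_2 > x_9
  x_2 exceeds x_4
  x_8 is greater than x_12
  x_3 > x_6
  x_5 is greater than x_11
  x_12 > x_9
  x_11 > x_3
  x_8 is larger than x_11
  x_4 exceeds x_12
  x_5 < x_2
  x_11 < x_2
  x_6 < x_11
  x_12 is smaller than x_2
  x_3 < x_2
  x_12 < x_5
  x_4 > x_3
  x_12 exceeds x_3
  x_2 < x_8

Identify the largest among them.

x_8

x_6 is not greatest since x_6 < x_3; x_9 is not greatest since x_9 < x_12; x_3 is not greatest since x_3 < x_11; x_12 is not greatest since x_12 < x_11; x_11 is not greatest since x_11 < x_5; x_5 is not greatest since x_5 < x_2; x_4 is not greatest since x_4 < x_2; x_2 is not greatest since x_2 < x_8.
Only x_8 has nothing above it, so x_8 is the largest.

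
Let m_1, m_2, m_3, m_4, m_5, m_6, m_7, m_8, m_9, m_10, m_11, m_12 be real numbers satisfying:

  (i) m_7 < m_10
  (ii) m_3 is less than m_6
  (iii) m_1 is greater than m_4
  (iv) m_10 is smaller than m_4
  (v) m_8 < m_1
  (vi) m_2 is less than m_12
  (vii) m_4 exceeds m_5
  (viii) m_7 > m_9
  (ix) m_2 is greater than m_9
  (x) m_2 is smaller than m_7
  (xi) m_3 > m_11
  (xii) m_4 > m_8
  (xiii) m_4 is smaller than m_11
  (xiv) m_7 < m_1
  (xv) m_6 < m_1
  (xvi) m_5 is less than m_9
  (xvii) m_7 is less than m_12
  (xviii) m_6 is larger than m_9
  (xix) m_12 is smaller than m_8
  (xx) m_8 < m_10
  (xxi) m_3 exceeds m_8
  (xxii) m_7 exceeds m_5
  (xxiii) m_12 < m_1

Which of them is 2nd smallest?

m_9

Piecing the relations together gives one ordering: m_5 < m_9 < m_2 < m_7 < m_12 < m_8 < m_10 < m_4 < m_11 < m_3 < m_6 < m_1.
Counting 2 from the smallest end gives m_9.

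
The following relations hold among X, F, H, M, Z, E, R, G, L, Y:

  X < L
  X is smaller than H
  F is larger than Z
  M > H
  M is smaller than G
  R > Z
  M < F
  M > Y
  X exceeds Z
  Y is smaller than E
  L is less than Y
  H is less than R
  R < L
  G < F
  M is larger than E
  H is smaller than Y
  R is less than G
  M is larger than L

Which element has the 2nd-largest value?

G

Chaining the given pairs: Z < X < H < R < L < Y < E < M < G < F.
Counting 2 from the largest end gives G.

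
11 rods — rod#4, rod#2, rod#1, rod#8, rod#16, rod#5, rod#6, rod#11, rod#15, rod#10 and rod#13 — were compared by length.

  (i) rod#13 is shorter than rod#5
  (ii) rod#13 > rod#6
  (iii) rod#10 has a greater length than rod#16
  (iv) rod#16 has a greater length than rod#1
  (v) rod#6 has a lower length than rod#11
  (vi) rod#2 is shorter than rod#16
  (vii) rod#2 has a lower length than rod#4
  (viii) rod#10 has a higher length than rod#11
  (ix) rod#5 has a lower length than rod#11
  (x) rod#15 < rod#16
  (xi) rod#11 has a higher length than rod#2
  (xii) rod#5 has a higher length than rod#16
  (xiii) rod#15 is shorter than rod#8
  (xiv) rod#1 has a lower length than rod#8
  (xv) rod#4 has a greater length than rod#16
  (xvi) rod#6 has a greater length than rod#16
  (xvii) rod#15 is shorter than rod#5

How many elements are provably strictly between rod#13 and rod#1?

2

The relations place rod#1 below rod#13. An element lies strictly between them when it is forced above rod#1 and also forced below rod#13.
Above rod#1: {rod#16, rod#6, rod#5, rod#11, rod#4, rod#8, rod#10}. Below rod#13: {rod#2, rod#15, rod#16, rod#6}.
Intersection: {rod#16, rod#6} — 2.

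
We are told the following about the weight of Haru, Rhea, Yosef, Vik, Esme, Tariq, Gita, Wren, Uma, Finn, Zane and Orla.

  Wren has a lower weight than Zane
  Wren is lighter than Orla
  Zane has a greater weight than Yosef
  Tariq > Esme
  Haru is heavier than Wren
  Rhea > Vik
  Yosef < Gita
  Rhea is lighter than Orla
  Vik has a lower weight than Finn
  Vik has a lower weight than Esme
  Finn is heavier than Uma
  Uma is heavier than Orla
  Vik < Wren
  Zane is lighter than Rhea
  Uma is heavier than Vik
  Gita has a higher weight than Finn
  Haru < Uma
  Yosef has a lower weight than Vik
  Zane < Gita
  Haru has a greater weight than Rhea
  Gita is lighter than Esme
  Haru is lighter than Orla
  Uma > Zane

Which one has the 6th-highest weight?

Orla

Piecing the relations together gives one ordering: Yosef < Vik < Wren < Zane < Rhea < Haru < Orla < Uma < Finn < Gita < Esme < Tariq.
Counting 6 from the largest end gives Orla.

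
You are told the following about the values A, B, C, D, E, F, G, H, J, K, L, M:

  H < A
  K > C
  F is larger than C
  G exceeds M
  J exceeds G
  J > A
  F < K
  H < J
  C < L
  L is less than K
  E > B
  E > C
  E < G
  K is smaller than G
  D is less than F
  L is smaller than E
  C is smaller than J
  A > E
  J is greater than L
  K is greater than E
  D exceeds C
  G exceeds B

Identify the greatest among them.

J

Chaining downward from J: directly below it, C, H, L, G, A; then B, M, E, K; then F; then D.
That covers every other element, and nothing is given above J, so J is the greatest.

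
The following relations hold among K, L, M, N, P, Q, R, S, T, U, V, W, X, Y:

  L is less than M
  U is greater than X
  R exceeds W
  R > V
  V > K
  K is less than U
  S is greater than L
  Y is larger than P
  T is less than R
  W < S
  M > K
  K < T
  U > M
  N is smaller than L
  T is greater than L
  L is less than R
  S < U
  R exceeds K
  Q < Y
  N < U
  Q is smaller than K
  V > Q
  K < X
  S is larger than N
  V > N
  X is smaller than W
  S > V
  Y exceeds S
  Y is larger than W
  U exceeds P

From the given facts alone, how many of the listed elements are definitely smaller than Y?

9

Directly below Y: Q, P, W, S.
One step further: X, N, L, V (8 so far).
One step further: K (9 so far).
No other element is forced below Y by the given relations, so the count is 9.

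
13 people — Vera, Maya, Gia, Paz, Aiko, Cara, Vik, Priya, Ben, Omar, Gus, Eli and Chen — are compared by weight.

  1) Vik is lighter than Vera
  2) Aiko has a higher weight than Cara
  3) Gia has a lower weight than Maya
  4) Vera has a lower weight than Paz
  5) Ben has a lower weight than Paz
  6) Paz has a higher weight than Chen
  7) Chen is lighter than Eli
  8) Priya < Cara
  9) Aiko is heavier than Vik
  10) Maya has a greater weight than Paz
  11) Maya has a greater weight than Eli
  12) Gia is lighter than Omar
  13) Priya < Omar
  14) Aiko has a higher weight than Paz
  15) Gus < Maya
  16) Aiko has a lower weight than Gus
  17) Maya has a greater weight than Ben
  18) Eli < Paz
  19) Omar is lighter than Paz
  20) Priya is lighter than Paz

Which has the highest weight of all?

Priya is not greatest since Priya < Omar; Ben is not greatest since Ben < Paz; Chen is not greatest since Chen < Eli; Vik is not greatest since Vik < Aiko; Gia is not greatest since Gia < Maya; Vera is not greatest since Vera < Paz; Cara is not greatest since Cara < Aiko; Eli is not greatest since Eli < Paz; Omar is not greatest since Omar < Paz; Paz is not greatest since Paz < Aiko; Aiko is not greatest since Aiko < Gus; Gus is not greatest since Gus < Maya.
Only Maya has nothing above it, so Maya is the highest weight.

Maya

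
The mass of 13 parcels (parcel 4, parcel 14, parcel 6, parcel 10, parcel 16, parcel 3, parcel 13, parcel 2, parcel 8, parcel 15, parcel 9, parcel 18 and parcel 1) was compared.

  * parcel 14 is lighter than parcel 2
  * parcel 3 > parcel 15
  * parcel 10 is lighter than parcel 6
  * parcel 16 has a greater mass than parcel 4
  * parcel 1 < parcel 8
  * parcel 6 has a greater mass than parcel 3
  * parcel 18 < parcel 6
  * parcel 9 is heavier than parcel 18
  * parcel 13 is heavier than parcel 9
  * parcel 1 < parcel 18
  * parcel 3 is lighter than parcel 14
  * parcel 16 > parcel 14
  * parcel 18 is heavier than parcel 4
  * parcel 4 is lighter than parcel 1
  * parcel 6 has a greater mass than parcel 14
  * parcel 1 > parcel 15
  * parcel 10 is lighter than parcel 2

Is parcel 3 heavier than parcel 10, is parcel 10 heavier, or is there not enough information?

undetermined

Following every chain through parcel 10: above parcel 10 we get parcel 6, parcel 2.
parcel 3 is not reached, and no chain runs the other way from parcel 3 to parcel 10.
So the given relations leave the order of parcel 10 and parcel 3 undetermined.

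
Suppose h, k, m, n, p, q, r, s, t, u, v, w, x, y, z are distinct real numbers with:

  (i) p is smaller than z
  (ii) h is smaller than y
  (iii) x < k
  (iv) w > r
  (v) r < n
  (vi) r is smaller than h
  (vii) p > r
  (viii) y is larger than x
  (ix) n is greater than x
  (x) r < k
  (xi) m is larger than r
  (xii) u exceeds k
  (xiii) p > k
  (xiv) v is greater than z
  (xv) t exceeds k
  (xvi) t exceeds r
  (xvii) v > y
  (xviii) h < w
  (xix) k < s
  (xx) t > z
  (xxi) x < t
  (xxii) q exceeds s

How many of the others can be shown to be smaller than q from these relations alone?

4

The elements the relations force below q are x, r, k, s — no chain reaches any other.
That is 4.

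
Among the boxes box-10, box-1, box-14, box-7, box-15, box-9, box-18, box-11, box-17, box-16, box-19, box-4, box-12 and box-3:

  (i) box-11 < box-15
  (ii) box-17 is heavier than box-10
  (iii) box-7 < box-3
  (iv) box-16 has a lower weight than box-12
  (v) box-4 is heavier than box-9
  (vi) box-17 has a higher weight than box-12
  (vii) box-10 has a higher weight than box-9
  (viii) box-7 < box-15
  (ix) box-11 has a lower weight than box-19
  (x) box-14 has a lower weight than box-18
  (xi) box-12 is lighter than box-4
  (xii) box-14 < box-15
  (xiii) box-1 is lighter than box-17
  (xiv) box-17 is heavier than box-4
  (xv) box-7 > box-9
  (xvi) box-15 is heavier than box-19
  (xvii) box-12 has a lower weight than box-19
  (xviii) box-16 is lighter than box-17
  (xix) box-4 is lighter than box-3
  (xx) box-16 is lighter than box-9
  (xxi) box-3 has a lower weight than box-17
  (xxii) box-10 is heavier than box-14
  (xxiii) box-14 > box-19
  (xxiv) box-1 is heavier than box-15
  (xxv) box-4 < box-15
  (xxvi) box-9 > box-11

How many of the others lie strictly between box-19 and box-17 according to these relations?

Chaining upward from box-19 reaches: box-14, box-18, box-15, box-1, box-10.
Chaining downward from box-17 reaches: box-16, box-12, box-11, box-9, box-4, box-7, box-14, box-15, box-3, box-1, box-10.
Strictly between box-19 and box-17 are those in both lists: box-14, box-15, box-1, box-10 — 4 elements.

4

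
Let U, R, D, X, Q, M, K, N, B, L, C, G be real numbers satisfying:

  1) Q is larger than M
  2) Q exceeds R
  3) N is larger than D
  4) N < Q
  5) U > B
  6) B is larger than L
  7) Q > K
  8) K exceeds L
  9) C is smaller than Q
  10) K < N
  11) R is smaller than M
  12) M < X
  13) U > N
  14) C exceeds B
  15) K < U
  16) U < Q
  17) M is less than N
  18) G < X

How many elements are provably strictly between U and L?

Chaining upward from L reaches: B, C, K, N, Q.
Chaining downward from U reaches: R, B, D, M, K, N.
Strictly between L and U are those in both lists: B, K, N — 3 elements.

3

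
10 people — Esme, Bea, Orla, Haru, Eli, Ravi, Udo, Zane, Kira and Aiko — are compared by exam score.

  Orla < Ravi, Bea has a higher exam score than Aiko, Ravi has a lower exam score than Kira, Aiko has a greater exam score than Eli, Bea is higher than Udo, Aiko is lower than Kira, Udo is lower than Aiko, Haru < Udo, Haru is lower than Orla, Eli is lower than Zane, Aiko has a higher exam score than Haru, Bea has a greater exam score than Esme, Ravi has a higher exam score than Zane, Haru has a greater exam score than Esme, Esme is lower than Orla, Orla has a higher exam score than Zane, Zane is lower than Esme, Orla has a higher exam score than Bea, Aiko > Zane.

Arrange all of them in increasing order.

Eli < Zane < Esme < Haru < Udo < Aiko < Bea < Orla < Ravi < Kira

The consecutive links are each given: Eli < Zane; Zane < Esme; Esme < Haru; Haru < Udo; Udo < Aiko; Aiko < Bea; Bea < Orla; Orla < Ravi; Ravi < Kira.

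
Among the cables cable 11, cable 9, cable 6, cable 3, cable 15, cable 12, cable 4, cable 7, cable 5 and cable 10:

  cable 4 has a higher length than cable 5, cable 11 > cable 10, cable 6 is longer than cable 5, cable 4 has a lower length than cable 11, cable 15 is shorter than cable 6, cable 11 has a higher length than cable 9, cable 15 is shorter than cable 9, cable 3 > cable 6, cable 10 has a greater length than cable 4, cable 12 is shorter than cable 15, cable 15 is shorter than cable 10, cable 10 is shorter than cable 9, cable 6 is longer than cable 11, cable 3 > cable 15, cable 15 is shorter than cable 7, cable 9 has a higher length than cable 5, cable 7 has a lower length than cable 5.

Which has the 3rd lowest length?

Piecing the relations together gives one ordering: cable 12 < cable 15 < cable 7 < cable 5 < cable 4 < cable 10 < cable 9 < cable 11 < cable 6 < cable 3.
Counting 3 from the smallest end gives cable 7.

cable 7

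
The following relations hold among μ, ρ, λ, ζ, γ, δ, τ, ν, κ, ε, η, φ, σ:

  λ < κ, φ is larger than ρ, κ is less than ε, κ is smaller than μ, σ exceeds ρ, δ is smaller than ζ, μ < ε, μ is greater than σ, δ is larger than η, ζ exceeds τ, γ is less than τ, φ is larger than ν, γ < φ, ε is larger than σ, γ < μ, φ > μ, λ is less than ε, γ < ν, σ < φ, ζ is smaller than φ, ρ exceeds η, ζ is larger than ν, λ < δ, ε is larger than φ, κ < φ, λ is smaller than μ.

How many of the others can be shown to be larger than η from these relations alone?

7

Directly above η: δ, ρ.
One step further: σ, ζ, φ (5 so far).
One step further: μ, ε (7 so far).
No other element is forced above η by the given relations, so the count is 7.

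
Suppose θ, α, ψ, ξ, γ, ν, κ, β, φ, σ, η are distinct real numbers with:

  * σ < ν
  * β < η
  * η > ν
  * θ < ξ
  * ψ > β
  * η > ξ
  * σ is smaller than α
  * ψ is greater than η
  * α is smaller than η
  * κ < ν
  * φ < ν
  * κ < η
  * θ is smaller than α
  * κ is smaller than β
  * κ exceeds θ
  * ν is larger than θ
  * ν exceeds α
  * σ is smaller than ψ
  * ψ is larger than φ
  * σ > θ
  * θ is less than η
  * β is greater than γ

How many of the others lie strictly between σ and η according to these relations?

The relations place σ below η. An element lies strictly between them when it is forced above σ and also forced below η.
Above σ: {α, ν, ψ}. Below η: {φ, θ, κ, γ, α, ν, ξ, β}.
Intersection: {α, ν} — 2.

2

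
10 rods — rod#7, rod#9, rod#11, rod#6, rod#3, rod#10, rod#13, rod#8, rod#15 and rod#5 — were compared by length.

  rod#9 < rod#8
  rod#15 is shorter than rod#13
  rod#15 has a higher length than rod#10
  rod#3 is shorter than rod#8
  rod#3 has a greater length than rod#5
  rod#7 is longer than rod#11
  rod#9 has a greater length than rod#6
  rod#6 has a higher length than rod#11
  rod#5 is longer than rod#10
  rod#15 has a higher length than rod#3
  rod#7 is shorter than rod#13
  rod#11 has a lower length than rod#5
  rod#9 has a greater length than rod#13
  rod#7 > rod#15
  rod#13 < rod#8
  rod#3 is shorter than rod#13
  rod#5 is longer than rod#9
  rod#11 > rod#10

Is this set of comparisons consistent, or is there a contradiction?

We have rod#13 < rod#9 stated directly, yet also rod#9 < rod#5 < rod#3 < rod#15 < rod#7 < rod#13 by chaining the others — so rod#9 < rod#13. Contradiction.

inconsistent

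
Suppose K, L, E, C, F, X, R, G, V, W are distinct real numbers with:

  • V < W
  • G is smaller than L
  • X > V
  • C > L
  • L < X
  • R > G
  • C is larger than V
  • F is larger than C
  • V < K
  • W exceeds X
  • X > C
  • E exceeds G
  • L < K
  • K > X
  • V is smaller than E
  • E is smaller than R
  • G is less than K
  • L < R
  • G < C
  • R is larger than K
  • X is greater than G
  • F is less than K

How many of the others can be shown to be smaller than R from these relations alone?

The elements the relations force below R are G, V, L, C, F, X, K, E — no chain reaches any other.
That is 8.

8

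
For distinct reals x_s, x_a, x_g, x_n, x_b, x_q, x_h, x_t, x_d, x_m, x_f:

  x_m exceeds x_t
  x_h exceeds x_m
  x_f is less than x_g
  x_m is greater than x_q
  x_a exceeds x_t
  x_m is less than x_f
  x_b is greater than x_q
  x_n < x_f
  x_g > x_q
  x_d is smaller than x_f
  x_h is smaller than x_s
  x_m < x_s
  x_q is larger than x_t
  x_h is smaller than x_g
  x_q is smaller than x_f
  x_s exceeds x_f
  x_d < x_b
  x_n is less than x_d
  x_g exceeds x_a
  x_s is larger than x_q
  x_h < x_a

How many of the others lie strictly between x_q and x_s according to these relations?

Chaining upward from x_q reaches: x_m, x_f, x_h, x_a, x_g, x_b.
Chaining downward from x_s reaches: x_t, x_n, x_m, x_d, x_f, x_h.
Strictly between x_q and x_s are those in both lists: x_m, x_f, x_h — 3 elements.

3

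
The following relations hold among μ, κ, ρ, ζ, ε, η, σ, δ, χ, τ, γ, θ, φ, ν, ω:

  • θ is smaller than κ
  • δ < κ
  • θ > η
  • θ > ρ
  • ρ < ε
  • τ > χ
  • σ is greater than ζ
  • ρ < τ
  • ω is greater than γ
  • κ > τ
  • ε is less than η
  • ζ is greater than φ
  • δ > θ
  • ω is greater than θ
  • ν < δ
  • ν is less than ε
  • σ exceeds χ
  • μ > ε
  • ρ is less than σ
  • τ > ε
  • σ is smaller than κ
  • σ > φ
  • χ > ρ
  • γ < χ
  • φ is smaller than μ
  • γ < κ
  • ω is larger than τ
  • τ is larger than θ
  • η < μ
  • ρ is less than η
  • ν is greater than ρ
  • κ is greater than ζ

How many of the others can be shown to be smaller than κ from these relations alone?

The elements the relations force below κ are γ, ρ, χ, φ, ν, ε, η, ζ, θ, δ, τ, σ — no chain reaches any other.
That is 12.

12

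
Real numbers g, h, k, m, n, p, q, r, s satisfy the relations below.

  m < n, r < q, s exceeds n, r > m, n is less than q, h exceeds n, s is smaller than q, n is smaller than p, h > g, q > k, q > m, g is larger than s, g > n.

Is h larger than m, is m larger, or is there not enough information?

h

The relevant relations are m < n; n < s; s < g; g < h.
Together: m < n < s < g < h.
So h is larger.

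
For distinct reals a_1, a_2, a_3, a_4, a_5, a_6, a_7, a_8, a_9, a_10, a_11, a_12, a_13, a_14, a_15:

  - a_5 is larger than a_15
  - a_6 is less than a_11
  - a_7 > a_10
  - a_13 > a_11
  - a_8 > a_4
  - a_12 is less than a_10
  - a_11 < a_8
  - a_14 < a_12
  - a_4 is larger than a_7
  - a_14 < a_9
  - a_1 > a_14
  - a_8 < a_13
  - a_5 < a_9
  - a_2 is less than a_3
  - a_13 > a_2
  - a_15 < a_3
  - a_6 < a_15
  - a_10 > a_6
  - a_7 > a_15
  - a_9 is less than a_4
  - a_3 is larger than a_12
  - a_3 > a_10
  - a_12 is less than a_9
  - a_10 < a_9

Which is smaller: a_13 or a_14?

a_14 < a_12 and a_12 < a_10 give a_14 < a_10.
With a_10 < a_9: a_14 < a_12 < a_10 < a_9.
Then a_9 < a_4 extends the chain to a_4.
With a_4 < a_8: a_14 < a_12 < a_10 < a_9 < a_4 < a_8.
With a_8 < a_13: a_14 < a_12 < a_10 < a_9 < a_4 < a_8 < a_13.
So a_14 < a_13; a_14 is the smaller of the two.

a_14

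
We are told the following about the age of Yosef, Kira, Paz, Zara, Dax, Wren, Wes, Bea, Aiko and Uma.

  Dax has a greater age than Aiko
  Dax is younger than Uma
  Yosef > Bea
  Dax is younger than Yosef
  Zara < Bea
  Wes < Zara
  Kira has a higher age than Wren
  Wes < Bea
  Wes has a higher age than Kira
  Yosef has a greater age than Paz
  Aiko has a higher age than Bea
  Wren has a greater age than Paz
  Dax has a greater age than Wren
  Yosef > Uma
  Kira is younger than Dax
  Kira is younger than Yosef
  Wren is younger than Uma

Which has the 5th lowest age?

Zara

The consecutive relations fix a unique order: Paz < Wren < Kira < Wes < Zara < Bea < Aiko < Dax < Uma < Yosef.
Counting 5 from the smallest end gives Zara.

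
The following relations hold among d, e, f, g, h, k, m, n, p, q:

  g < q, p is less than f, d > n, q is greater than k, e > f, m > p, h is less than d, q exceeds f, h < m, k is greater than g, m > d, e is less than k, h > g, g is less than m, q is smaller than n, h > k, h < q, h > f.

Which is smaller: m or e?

Following the relations from e: e < k < h < q < n < d < m.
So e < m; e is the smaller of the two.

e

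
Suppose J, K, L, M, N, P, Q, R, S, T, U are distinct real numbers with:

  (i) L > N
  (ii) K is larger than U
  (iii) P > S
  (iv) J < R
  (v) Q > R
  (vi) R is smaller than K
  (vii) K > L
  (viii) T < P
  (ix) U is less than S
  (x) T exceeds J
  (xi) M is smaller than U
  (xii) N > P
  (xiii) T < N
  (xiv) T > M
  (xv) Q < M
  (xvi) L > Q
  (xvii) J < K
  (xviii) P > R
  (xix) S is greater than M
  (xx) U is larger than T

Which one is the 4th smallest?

Piecing the relations together gives one ordering: J < R < Q < M < T < U < S < P < N < L < K.
The 4th smallest is M.

M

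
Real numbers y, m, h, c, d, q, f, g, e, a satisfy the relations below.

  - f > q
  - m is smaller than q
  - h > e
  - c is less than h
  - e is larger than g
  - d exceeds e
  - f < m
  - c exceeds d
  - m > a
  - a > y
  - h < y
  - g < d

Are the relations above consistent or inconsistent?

Chaining the given relations yields m < q < f, so m < f. But one relation states f < m. These cannot both hold.

inconsistent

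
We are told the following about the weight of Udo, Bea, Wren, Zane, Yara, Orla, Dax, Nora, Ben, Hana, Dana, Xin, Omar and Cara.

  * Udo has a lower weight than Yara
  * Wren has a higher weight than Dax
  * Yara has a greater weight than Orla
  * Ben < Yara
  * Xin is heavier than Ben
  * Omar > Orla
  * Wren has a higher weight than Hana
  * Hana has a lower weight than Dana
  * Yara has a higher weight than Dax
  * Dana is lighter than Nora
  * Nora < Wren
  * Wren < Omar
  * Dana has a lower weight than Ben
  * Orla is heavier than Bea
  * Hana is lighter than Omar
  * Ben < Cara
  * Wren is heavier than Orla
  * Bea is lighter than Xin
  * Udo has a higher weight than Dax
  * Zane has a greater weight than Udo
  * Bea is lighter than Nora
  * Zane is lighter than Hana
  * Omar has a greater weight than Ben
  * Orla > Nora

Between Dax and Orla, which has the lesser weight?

Dax

Dax < Udo and Udo < Zane give Dax < Zane.
Then Zane < Hana extends the chain to Hana.
With Hana < Dana: Dax < Udo < Zane < Hana < Dana.
With Dana < Nora: Dax < Udo < Zane < Hana < Dana < Nora.
Then Nora < Orla extends the chain to Orla.
So Dax < Orla; Dax is the lighter of the two.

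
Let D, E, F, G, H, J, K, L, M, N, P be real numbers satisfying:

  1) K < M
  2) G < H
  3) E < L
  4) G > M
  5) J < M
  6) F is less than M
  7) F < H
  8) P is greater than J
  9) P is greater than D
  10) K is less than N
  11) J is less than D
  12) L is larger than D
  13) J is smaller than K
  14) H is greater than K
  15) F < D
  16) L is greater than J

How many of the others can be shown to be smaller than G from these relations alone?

4

From G the given relations immediately reach M.
From those, J, K, F — 4 in total.
No other element is forced below G by the given relations, so the count is 4.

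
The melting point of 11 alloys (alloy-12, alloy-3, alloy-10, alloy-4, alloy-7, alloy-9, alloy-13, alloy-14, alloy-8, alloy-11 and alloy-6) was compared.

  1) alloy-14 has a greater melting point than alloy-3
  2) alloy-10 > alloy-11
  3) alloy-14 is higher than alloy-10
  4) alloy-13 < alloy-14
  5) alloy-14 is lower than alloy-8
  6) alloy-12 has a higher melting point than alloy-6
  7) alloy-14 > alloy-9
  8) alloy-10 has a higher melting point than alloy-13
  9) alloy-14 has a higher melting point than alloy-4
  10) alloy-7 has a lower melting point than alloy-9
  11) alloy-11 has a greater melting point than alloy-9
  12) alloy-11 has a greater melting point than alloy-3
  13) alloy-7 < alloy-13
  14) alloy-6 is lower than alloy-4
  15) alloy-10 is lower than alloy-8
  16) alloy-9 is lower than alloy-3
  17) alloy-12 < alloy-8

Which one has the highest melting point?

alloy-8

alloy-7 is not greatest since alloy-7 < alloy-9; alloy-9 is not greatest since alloy-9 < alloy-3; alloy-6 is not greatest since alloy-6 < alloy-4; alloy-13 is not greatest since alloy-13 < alloy-14; alloy-4 is not greatest since alloy-4 < alloy-14; alloy-3 is not greatest since alloy-3 < alloy-14; alloy-11 is not greatest since alloy-11 < alloy-10; alloy-10 is not greatest since alloy-10 < alloy-8; alloy-14 is not greatest since alloy-14 < alloy-8; alloy-12 is not greatest since alloy-12 < alloy-8.
Only alloy-8 has nothing above it, so alloy-8 is the highest melting point.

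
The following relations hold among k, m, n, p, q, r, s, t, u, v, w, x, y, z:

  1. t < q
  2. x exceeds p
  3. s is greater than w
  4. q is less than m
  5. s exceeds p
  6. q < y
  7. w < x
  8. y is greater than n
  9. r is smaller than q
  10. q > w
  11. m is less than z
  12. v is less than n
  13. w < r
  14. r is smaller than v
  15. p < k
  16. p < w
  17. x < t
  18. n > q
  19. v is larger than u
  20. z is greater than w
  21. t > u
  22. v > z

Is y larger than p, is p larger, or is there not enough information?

Following the relations from p: p < w < x < t < q < m < z < v < n < y.
So y is larger.

y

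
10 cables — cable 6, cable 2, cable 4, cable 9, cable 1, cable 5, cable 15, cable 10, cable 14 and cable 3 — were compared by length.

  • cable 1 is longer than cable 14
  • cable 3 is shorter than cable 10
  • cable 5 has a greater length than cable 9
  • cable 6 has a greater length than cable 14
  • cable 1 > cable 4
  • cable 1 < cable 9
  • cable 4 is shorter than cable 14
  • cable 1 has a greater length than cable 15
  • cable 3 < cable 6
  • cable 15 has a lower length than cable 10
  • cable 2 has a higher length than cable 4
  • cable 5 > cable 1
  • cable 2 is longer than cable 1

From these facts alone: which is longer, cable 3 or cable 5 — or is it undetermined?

undetermined

Following every chain through cable 3: above cable 3 we get cable 6, cable 10.
cable 5 is not reached, and no chain runs the other way from cable 5 to cable 3.
So the given relations leave the order of cable 3 and cable 5 undetermined.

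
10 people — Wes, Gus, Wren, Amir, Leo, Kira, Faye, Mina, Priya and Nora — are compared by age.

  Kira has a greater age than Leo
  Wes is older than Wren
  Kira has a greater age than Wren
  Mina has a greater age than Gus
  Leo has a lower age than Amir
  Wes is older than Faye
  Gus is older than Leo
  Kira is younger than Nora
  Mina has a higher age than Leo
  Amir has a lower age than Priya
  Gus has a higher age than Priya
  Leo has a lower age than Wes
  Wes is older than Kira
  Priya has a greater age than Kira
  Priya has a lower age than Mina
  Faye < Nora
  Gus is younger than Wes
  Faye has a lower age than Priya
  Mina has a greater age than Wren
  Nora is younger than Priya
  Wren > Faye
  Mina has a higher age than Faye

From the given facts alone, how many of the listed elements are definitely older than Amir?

4

Directly above Amir: Priya.
One step further: Gus, Mina (3 so far).
One step further: Wes (4 so far).
No other element is forced above Amir by the given relations, so the count is 4.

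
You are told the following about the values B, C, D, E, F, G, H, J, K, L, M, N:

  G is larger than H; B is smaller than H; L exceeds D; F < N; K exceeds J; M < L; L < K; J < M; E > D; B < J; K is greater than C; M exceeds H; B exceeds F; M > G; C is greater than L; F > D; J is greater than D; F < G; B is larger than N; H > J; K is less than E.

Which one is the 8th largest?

J

The consecutive relations fix a unique order: D < F < N < B < J < H < G < M < L < C < K < E.
The 8th largest is J.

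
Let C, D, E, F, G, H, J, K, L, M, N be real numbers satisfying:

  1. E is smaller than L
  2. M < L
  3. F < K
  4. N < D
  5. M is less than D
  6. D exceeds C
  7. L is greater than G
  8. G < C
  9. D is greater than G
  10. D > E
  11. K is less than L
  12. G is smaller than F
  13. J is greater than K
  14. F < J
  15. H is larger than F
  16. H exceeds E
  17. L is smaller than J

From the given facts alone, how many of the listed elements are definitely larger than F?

The elements the relations force above F are H, K, L, J — no chain reaches any other.
That is 4.

4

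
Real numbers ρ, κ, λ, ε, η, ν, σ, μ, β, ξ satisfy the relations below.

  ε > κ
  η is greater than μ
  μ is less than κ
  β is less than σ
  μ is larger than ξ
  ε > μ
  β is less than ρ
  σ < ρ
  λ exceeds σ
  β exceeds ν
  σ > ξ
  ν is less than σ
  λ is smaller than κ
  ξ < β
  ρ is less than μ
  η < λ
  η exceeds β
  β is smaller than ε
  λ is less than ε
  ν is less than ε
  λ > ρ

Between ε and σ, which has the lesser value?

Chaining the given relations: σ < ρ < μ < η < λ < κ < ε.
So σ < ε; σ is the smaller of the two.

σ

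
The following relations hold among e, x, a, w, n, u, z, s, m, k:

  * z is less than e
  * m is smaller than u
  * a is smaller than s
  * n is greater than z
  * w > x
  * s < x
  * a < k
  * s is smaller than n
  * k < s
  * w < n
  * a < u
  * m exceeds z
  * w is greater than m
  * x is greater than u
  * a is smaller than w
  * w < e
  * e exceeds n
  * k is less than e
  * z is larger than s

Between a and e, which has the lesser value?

a < k and k < s give a < s.
Then s < z extends the chain to z.
Then z < m extends the chain to m.
Then m < u extends the chain to u.
With u < x: a < k < s < z < m < u < x.
With x < w: a < k < s < z < m < u < x < w.
With w < n: a < k < s < z < m < u < x < w < n.
Then n < e extends the chain to e.
So a < e; a is the smaller of the two.

a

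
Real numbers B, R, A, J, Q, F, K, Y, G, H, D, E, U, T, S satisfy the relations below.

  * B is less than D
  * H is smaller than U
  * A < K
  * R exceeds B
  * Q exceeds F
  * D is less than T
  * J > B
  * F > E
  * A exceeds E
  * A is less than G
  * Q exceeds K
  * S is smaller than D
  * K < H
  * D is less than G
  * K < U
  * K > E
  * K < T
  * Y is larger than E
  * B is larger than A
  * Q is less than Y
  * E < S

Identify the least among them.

E

Chaining upward from E: directly above it, A, S, K, F, Y; then B, D, G, H, T, Q, U; then J, R.
That covers every other element, and nothing is given below E, so E is the least.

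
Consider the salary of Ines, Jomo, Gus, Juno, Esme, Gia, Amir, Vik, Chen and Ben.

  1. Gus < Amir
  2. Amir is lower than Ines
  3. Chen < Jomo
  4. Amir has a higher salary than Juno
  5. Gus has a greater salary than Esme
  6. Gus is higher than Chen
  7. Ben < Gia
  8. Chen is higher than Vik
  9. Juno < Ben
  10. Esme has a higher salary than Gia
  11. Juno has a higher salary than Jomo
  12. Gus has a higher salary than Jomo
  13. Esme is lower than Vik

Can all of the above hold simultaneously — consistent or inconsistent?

We have Chen < Jomo stated directly, yet also Jomo < Juno < Ben < Gia < Esme < Vik < Chen by chaining the others — so Jomo < Chen. Contradiction.

inconsistent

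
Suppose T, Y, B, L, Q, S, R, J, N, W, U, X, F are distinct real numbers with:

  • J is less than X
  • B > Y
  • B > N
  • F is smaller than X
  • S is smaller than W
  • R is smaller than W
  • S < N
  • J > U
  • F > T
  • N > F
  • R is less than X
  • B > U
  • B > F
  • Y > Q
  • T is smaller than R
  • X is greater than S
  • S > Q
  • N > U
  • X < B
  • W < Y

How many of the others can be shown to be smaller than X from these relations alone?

7

From X the given relations immediately reach S, F, R, J.
From those, T, Q, U — 7 in total.
Nothing else is reachable below X; 7 in all.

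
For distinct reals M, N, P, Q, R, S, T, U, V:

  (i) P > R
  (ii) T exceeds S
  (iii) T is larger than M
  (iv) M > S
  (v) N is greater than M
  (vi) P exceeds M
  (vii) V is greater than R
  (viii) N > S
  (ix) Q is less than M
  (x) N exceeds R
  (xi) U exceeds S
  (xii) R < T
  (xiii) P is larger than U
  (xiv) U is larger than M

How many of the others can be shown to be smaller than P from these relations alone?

5

From P the given relations immediately reach M, R, U.
From those, Q, S — 5 in total.
No other element is forced below P by the given relations, so the count is 5.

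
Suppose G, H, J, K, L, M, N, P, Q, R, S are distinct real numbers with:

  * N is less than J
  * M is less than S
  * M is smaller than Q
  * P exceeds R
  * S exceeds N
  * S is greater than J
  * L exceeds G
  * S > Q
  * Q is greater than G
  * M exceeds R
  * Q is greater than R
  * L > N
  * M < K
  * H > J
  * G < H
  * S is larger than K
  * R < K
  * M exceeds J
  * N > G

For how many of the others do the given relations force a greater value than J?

5

From J the given relations immediately reach M, H, S.
From those, Q, K — 5 in total.
No other element is forced above J by the given relations, so the count is 5.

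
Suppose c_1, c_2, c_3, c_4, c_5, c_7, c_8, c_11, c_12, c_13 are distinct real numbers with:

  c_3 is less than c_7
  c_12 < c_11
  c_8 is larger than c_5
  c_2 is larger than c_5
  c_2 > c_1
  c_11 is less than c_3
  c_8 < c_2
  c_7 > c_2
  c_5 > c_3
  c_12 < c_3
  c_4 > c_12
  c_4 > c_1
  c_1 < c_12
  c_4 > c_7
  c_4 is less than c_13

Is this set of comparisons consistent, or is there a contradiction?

Every relation is compatible with c_1 < c_12 < c_11 < c_3 < c_5 < c_8 < c_2 < c_7 < c_4 < c_13; the set is consistent.

consistent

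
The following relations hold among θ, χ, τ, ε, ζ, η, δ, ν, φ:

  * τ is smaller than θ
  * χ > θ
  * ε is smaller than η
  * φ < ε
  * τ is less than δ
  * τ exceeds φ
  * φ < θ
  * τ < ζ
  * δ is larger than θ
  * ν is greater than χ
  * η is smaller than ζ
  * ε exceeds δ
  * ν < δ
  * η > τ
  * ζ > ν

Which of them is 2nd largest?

The consecutive relations fix a unique order: φ < τ < θ < χ < ν < δ < ε < η < ζ.
Counting 2 from the largest end gives η.

η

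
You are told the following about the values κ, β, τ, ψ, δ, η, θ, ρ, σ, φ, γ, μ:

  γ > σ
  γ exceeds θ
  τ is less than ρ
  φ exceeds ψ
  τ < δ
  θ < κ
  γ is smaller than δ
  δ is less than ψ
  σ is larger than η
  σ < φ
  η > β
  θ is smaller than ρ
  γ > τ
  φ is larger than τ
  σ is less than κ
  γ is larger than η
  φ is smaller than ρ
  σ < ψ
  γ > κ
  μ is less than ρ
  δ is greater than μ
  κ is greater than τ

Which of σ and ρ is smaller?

Link the given pairs in sequence: σ < κ; κ < γ; γ < δ; δ < ψ; ψ < φ; φ < ρ.
Together: σ < κ < γ < δ < ψ < φ < ρ.
So σ < ρ; σ is the smaller of the two.

σ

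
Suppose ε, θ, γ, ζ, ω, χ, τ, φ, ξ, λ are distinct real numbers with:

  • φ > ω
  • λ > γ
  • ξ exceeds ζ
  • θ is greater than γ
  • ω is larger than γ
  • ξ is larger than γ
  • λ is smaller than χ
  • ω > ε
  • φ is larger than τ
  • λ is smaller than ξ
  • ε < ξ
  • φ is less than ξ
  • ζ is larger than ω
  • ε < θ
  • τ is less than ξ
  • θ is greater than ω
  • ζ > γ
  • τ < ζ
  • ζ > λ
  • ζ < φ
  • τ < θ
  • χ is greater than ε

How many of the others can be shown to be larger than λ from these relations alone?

From λ the given relations immediately reach ζ, ξ, χ.
From those, φ — 4 in total.
No other element is forced above λ by the given relations, so the count is 4.

4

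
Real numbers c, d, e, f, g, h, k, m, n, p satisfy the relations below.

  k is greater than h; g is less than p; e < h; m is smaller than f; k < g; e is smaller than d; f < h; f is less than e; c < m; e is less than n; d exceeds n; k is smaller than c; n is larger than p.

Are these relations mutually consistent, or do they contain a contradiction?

inconsistent

Chaining the given relations yields c < m < f < e < h < k, so c < k. But one relation states k < c. These cannot both hold.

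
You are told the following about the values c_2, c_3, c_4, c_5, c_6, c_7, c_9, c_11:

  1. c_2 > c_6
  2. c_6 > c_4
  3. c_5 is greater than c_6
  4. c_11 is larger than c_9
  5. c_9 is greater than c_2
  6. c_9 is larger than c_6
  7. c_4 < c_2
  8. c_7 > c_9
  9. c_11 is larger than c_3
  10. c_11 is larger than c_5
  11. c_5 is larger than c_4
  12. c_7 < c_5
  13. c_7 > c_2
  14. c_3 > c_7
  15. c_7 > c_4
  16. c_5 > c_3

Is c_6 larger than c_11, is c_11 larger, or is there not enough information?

c_11

Link the given pairs in sequence: c_6 < c_2; c_2 < c_9; c_9 < c_7; c_7 < c_5; c_5 < c_11.
Together: c_6 < c_2 < c_9 < c_7 < c_5 < c_11.
So c_11 is larger.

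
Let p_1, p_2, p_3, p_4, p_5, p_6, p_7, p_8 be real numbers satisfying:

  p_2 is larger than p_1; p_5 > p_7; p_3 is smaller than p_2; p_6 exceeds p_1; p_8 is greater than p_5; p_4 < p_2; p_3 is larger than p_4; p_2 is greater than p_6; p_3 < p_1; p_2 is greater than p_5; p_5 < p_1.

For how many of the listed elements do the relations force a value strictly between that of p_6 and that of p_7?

2

The relations place p_7 below p_6. An element lies strictly between them when it is forced above p_7 and also forced below p_6.
Above p_7: {p_5, p_1, p_8, p_2}. Below p_6: {p_4, p_5, p_3, p_1}.
Intersection: {p_5, p_1} — 2.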